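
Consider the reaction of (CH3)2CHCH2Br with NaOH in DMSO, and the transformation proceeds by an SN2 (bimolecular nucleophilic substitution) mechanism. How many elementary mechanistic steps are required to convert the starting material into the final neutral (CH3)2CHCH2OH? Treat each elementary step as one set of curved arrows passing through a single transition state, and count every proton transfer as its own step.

1

Step 1: The hydroxide nucleophile donates a lone pair from O to the α-carbon in a backside attack; simultaneously the C–Br σ-bond breaks and both of its electrons leave with Br⁻. One concerted step with inversion of configuration.
Total: 1 elementary step.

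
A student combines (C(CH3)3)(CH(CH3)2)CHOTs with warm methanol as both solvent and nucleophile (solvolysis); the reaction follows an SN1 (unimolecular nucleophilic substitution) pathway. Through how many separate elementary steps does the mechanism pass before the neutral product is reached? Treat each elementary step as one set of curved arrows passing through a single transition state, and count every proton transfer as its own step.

4

Step 1: Unassisted departure of TsO⁻ (taking the C–O bonding pair) generates a secondary carbocation.
Step 2: A 1,2-hydride shift from the adjacent isopropyl carbon moves the positive charge from the secondary centre to an adjacent carbon, generating a more stable tertiary carbocation.
Step 3: A lone pair on the oxygen of CH3OH attacks the carbocation, forming a new C–O σ-bond and an oxonium ion.
Step 4: Proton transfer from the O–H of the oxonium ion to a solvent molecule delivers the neutral ether.
Total: 4 elementary steps.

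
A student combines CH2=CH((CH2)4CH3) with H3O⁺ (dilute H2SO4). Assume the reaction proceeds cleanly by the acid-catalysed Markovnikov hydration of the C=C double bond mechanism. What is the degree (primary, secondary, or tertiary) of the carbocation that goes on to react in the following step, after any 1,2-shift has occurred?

Step 1: Electrophilic addition begins with the π(C=C) electrons forming a bond to the proton of H3O⁺. Following Markovnikov's rule, the resulting cation is secondary. H2O is released.
No single 1,2-shift to an adjacent carbon would give a more-substituted cation, so no rearrangement occurs.

secondary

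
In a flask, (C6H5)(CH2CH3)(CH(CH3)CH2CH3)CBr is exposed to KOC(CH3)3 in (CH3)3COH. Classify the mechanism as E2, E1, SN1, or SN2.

E2

Conditions: a strong/bulky base with a tertiary substrate bearing a β-hydrogen.
These conditions are the textbook signature of the E2 pathway.
A strong (often hindered) base removes a β-H in concert with loss of the leaving group — bimolecular elimination.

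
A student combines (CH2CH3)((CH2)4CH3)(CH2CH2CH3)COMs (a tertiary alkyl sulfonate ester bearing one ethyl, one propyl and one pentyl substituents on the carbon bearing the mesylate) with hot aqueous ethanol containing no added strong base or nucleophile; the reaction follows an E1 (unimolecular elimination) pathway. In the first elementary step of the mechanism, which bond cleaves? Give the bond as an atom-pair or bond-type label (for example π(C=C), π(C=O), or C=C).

C–O

Step 1: Rate-determining heterolysis of the C–O bond gives MsO⁻ and a tertiary carbocation.
The bond broken in this step is the C–O bond.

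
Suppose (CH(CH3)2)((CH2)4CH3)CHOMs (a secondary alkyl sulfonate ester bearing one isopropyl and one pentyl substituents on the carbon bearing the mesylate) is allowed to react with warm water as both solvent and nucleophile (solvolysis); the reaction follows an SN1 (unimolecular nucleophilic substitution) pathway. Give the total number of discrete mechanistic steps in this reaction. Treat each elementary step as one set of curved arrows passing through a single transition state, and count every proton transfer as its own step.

Step 1: Ionisation: the C–O σ-bond cleaves heterolytically; both bonding electrons depart with MsO⁻, leaving a secondary carbocation at the α-carbon.
Step 2: A 1,2-hydride shift from the adjacent isopropyl carbon moves the positive charge from the secondary centre to an adjacent carbon, generating a more stable tertiary carbocation.
Step 3: Nucleophilic capture: the oxygen of H2O bonds to the cationic carbon, producing an oxonium-ion intermediate.
Step 4: Deprotonation of the oxonium oxygen by solvent water yields the neutral alcohol.
Total: 4 elementary steps.

4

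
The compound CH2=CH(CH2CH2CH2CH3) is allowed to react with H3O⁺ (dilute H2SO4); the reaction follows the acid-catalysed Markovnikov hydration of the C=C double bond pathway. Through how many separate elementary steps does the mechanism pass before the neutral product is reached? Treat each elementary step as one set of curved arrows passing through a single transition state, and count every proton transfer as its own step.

Step 1: Protonation of the alkene by H3O⁺: the π bond acts as the nucleophile and picks up H⁺, giving the more stable (Markovnikov) secondary carbocation. H2O is released.
(No 1,2-shift: no single shift to an adjacent carbon would give a more stable cation.)
Step 2: Water acts as the nucleophile: an oxygen lone pair bonds to the cationic carbon, giving an oxonium-ion intermediate.
Step 3: Deprotonation of the oxonium ion by a water molecule delivers the neutral alcohol and regenerates the acid catalyst.
Total: 3 elementary steps.

3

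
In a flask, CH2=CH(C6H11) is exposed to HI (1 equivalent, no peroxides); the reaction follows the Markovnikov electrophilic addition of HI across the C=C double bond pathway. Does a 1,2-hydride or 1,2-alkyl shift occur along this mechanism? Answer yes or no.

The first-formed carbocation is secondary.
The adjacent cyclohexyl carbon already bears 2 other carbon substituents and has a hydrogen to migrate; after a 1,2-hydride shift from that carbon the positive charge sits on a tertiary centre.
Tertiary is more stable than secondary, so the shift occurs.

yes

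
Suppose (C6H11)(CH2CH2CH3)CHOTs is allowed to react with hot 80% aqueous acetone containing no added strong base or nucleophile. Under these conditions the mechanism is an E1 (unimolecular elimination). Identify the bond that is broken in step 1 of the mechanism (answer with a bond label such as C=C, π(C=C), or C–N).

Step 1: Ionisation: the C–O σ-bond cleaves heterolytically; both bonding electrons depart with TsO⁻, leaving a secondary carbocation at the α-carbon.
The bond broken in this step is the C–O bond.

C–O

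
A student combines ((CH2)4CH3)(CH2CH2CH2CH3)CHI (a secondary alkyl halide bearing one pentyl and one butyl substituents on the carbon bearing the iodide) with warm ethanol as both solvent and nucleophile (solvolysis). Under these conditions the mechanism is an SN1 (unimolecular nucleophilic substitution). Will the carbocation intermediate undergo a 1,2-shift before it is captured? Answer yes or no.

no

The first-formed carbocation is secondary.
No single 1,2-shift to an adjacent carbon would produce a more-substituted cation than the one already present, so no rearrangement occurs.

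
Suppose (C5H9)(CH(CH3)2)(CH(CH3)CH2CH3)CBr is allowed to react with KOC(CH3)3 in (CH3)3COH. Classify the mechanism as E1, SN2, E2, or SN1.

E2

Conditions: a strong/bulky base with a tertiary substrate bearing a β-hydrogen.
These conditions are the textbook signature of the E2 pathway.
A strong (often hindered) base removes a β-H in concert with loss of the leaving group — bimolecular elimination.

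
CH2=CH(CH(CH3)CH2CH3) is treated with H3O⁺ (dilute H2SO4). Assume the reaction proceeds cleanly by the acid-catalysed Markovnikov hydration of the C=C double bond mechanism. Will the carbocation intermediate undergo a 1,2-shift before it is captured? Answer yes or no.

yes

The first-formed carbocation is secondary.
The adjacent sec-butyl carbon already bears 2 other carbon substituents and has a hydrogen to migrate; after a 1,2-hydride shift from that carbon the positive charge sits on a tertiary centre.
Tertiary is more stable than secondary, so the shift occurs.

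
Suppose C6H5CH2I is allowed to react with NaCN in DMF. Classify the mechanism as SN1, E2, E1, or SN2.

Conditions: a primary substrate with a strong nucleophile in the polar aprotic solvent DMF.
These conditions are the textbook signature of the SN2 pathway.
An unhindered substrate with a strong nucleophile in a polar aprotic solvent favours one-step backside displacement.

SN2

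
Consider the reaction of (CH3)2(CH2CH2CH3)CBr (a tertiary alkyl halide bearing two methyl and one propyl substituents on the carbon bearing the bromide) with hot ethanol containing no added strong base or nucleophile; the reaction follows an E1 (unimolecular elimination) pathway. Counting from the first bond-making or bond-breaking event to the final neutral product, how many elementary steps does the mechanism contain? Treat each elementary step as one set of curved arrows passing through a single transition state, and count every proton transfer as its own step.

Step 1: The C–Br bond breaks with both electrons going to the bromide; Br⁻ leaves and a tertiary carbocation remains.
(No 1,2-shift: no single shift to an adjacent carbon would give a more stable cation.)
Step 2: An ethanol molecule (solvent) deprotonates a β-carbon; as the C–H bond breaks, those electrons form the new alkene π bond.
Total: 2 elementary steps.

2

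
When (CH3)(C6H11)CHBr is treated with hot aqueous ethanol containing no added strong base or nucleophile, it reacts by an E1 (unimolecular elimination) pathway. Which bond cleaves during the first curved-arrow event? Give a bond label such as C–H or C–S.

Step 1: Unassisted departure of Br⁻ (taking the C–Br bonding pair) generates a secondary carbocation.
The bond broken in this step is the C–Br bond.

C–Br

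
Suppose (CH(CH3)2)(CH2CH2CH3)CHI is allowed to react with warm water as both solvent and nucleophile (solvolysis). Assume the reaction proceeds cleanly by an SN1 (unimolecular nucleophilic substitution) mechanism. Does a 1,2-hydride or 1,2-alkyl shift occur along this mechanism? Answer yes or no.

yes

The first-formed carbocation is secondary.
The adjacent isopropyl carbon already bears 2 other carbon substituents and has a hydrogen to migrate; after a 1,2-hydride shift from that carbon the positive charge sits on a tertiary centre.
Tertiary is more stable than secondary, so the shift occurs.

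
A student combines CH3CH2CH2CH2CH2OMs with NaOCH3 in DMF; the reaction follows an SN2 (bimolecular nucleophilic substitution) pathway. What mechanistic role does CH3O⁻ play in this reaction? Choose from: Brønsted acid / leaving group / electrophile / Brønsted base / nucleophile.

nucleophile

Step 1: Backside attack by CH3O⁻ on the carbon bearing the mesylate: the new C–O bond forms as the C–O bond breaks, with Walden inversion at carbon.
CH3O⁻ donates an electron pair to form a new σ-bond to carbon — it is the nucleophile.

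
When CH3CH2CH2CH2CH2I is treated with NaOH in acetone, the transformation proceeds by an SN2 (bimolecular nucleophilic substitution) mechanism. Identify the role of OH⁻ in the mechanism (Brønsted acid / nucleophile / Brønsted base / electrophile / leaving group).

Step 1: OH⁻ attacks the back face of the α-carbon while I⁻ departs with the C–I bonding pair — a single concerted displacement through a pentacoordinate transition state.
OH⁻ donates an electron pair to form a new σ-bond to carbon — it is the nucleophile.

nucleophile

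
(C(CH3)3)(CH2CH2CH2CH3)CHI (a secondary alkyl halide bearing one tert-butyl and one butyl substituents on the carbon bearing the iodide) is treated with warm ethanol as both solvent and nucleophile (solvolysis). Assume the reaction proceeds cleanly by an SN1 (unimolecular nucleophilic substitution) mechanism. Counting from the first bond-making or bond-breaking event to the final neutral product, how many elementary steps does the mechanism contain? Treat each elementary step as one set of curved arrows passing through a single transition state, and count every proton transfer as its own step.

4

Step 1: Rate-determining heterolysis of the C–I bond gives I⁻ and a secondary carbocation.
Step 2: A 1,2-methyl shift from the adjacent tert-butyl carbon moves the positive charge from the secondary centre to an adjacent carbon, generating a more stable tertiary carbocation.
Step 3: Nucleophilic capture: the oxygen of CH3CH2OH bonds to the cationic carbon, producing an oxonium-ion intermediate.
Step 4: Proton transfer from the O–H of the oxonium ion to a solvent molecule delivers the neutral ether.
Total: 4 elementary steps.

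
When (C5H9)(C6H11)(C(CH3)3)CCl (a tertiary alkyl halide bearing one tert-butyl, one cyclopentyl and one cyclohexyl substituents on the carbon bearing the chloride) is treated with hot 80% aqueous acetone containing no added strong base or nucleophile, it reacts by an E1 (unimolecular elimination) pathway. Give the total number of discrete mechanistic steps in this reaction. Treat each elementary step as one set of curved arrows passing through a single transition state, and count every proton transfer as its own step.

Step 1: Unassisted departure of Cl⁻ (taking the C–Cl bonding pair) generates a tertiary carbocation.
(No 1,2-shift: no single shift to an adjacent carbon would give a more stable cation.)
Step 2: Loss of a β-proton to a water molecule of the solvent: the C–H bonding pair collapses toward the cationic carbon to form the C=C π bond, yielding the alkene.
Total: 2 elementary steps.

2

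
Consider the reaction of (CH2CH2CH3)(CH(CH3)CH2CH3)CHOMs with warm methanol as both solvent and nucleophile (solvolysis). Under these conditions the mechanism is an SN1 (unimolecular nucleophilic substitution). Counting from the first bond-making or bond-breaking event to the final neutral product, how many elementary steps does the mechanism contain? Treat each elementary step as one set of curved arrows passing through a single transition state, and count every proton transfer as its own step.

Step 1: The C–O bond breaks with both electrons going to the mesylate; MsO⁻ leaves and a secondary carbocation remains.
Step 2: A hydride (H with its bonding pair) migrates from the adjacent sec-butyl carbon to the cationic centre — a 1,2-hydride shift — upgrading the secondary cation to a tertiary one.
Step 3: Nucleophilic capture: the oxygen of CH3OH bonds to the cationic carbon, producing an oxonium-ion intermediate.
Step 4: A second solvent molecule removes the proton on oxygen, giving the neutral ether product.
Total: 4 elementary steps.

4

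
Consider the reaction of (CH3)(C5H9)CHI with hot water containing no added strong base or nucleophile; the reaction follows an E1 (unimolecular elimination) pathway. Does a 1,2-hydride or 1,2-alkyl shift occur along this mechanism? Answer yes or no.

yes

The first-formed carbocation is secondary.
The adjacent cyclopentyl carbon already bears 2 other carbon substituents and has a hydrogen to migrate; after a 1,2-hydride shift from that carbon the positive charge sits on a tertiary centre.
Tertiary is more stable than secondary, so the shift occurs.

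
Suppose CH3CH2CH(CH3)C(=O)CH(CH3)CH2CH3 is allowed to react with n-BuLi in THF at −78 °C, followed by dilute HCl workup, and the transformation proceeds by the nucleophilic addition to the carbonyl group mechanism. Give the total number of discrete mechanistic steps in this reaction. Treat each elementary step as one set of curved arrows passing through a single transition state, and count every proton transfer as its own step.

2

Step 1: A lone pair / filled orbital on the carbanion-like carbon of n-BuLi attacks the electrophilic carbonyl carbon; the π(C=O) electrons shift onto oxygen, producing a tetrahedral alkoxide intermediate.
Step 2: On dilute HCl workup the alkoxide oxygen is protonated, giving an alcohol.
Total: 2 elementary steps.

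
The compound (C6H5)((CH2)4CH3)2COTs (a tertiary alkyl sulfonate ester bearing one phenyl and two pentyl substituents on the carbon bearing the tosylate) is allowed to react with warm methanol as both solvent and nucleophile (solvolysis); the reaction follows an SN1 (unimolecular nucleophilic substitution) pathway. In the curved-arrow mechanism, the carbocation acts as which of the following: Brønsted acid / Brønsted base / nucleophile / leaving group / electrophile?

electrophile

Step 2: A lone pair on the oxygen of CH3OH attacks the carbocation, forming a new C–O σ-bond and an oxonium ion.
The carbocation accepts an electron pair into an empty or π* orbital — it is the electrophile.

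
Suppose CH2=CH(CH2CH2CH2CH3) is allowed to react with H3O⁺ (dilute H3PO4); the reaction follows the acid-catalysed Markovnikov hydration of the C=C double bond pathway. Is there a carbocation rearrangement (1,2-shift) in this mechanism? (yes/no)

The first-formed carbocation is secondary.
No single 1,2-shift to an adjacent carbon would produce a more-substituted cation than the one already present, so no rearrangement occurs.

no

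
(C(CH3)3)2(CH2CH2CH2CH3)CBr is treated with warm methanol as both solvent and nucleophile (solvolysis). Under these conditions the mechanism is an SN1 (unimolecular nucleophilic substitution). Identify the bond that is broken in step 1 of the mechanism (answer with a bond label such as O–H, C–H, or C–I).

Step 1: The C–Br bond breaks with both electrons going to the bromide; Br⁻ leaves and a tertiary carbocation remains.
The bond broken in this step is the C–Br bond.

C–Br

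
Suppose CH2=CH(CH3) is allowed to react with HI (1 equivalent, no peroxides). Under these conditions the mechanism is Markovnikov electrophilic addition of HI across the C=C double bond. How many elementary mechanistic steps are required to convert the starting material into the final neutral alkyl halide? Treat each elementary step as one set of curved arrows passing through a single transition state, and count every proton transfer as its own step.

2

Step 1: Electrophilic addition begins with the π(C=C) electrons forming a bond to the proton of HI. Following Markovnikov's rule, the resulting cation is secondary. The H–I bond breaks heterolytically, releasing I⁻.
(No 1,2-shift: no single shift to an adjacent carbon would give a more stable cation.)
Step 2: I⁻ captures the cation: a lone pair on I⁻ fills the empty p orbital, producing the alkyl halide product.
Total: 2 elementary steps.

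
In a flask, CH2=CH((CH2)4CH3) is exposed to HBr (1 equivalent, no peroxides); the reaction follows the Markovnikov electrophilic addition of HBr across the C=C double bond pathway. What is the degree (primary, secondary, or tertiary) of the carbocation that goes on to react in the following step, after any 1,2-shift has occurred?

secondary

Step 1: The π electrons of the C=C bond attack a proton of HBr; Markovnikov addition places the new C–H on the less-substituted alkene carbon, so the positive charge ends up on the more-substituted carbon — a secondary carbocation. The H–Br bond breaks heterolytically, releasing Br⁻.
No single 1,2-shift to an adjacent carbon would give a more-substituted cation, so no rearrangement occurs.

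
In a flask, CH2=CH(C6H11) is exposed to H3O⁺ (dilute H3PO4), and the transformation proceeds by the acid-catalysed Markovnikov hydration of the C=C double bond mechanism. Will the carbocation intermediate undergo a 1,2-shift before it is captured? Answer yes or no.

The first-formed carbocation is secondary.
The adjacent cyclohexyl carbon already bears 2 other carbon substituents and has a hydrogen to migrate; after a 1,2-hydride shift from that carbon the positive charge sits on a tertiary centre.
Tertiary is more stable than secondary, so the shift occurs.

yes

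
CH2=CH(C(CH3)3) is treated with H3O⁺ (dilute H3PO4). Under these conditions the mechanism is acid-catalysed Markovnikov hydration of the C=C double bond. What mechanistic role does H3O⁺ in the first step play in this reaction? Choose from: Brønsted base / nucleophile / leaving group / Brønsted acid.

Brønsted acid

Step 1: Electrophilic addition begins with the π(C=C) electrons forming a bond to the proton of H3O⁺. Following Markovnikov's rule, the resulting cation is secondary. H2O is released.
H3O⁺ in the first step donates a proton in a proton-transfer step — a Brønsted acid.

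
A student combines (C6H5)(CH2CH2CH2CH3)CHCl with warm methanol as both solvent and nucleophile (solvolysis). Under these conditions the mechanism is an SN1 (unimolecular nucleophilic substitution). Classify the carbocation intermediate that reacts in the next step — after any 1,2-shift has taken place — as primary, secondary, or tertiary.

secondary

Step 1: Ionisation: the C–Cl σ-bond cleaves heterolytically; both bonding electrons depart with Cl⁻, leaving a secondary carbocation at the α-carbon.
No single 1,2-shift to an adjacent carbon would give a more-substituted cation, so no rearrangement occurs.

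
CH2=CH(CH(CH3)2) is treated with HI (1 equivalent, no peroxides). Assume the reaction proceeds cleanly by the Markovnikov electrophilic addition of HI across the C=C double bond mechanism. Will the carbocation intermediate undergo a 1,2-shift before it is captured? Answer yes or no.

The first-formed carbocation is secondary.
The adjacent isopropyl carbon already bears 2 other carbon substituents and has a hydrogen to migrate; after a 1,2-hydride shift from that carbon the positive charge sits on a tertiary centre.
Tertiary is more stable than secondary, so the shift occurs.

yes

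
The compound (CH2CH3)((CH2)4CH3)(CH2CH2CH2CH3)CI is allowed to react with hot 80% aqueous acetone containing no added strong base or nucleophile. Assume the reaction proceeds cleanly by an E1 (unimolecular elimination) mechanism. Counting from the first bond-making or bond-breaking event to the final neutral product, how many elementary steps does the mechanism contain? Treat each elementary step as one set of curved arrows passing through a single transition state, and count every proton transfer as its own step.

Step 1: Rate-determining heterolysis of the C–I bond gives I⁻ and a tertiary carbocation.
(No 1,2-shift: no single shift to an adjacent carbon would give a more stable cation.)
Step 2: A water molecule (solvent) deprotonates a β-carbon; as the C–H bond breaks, those electrons form the new alkene π bond.
Total: 2 elementary steps.

2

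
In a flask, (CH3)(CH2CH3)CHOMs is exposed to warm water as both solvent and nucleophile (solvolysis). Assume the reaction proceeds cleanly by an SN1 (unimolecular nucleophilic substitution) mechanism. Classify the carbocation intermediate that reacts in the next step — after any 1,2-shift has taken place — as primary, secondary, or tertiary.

secondary

Step 1: The C–O bond breaks with both electrons going to the mesylate; MsO⁻ leaves and a secondary carbocation remains.
No single 1,2-shift to an adjacent carbon would give a more-substituted cation, so no rearrangement occurs.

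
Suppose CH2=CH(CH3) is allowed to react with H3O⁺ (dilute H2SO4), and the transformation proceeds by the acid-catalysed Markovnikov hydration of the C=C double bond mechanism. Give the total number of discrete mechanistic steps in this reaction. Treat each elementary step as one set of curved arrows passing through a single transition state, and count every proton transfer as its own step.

Step 1: Electrophilic addition begins with the π(C=C) electrons forming a bond to the proton of H3O⁺. Following Markovnikov's rule, the resulting cation is secondary. H2O is released.
(No 1,2-shift: no single shift to an adjacent carbon would give a more stable cation.)
Step 2: Nucleophilic capture of the cation by H2O produces the protonated alcohol (an oxonium ion).
Step 3: Proton transfer from the O–H of the oxonium ion to H2O completes the catalytic cycle and yields the alcohol.
Total: 3 elementary steps.

3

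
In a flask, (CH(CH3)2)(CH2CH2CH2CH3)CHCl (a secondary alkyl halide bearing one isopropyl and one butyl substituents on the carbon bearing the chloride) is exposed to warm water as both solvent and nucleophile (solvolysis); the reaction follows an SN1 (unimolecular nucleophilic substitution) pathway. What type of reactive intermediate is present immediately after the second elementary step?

Step 1: Rate-determining heterolysis of the C–Cl bond gives Cl⁻ and a secondary carbocation.
Step 2: A hydride (H with its bonding pair) migrates from the adjacent isopropyl carbon to the cationic centre — a 1,2-hydride shift — upgrading the secondary cation to a tertiary one.
After step 2 the species present is a tertiary carbocation.

tertiary carbocation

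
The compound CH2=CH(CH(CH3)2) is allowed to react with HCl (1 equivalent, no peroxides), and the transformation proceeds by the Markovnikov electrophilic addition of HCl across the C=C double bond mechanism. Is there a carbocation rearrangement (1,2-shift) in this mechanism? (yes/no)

The first-formed carbocation is secondary.
The adjacent isopropyl carbon already bears 2 other carbon substituents and has a hydrogen to migrate; after a 1,2-hydride shift from that carbon the positive charge sits on a tertiary centre.
Tertiary is more stable than secondary, so the shift occurs.

yes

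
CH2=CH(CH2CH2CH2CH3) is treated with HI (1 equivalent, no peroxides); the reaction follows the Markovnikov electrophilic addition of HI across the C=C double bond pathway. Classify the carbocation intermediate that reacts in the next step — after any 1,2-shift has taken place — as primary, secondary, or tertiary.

Step 1: The π electrons of the C=C bond attack a proton of HI; Markovnikov addition places the new C–H on the less-substituted alkene carbon, so the positive charge ends up on the more-substituted carbon — a secondary carbocation. The H–I bond breaks heterolytically, releasing I⁻.
No single 1,2-shift to an adjacent carbon would give a more-substituted cation, so no rearrangement occurs.

secondary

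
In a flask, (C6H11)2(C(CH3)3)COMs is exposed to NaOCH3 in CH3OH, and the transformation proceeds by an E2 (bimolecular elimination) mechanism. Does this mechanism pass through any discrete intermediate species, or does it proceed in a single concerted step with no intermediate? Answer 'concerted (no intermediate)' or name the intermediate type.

Concerted anti-periplanar elimination: CH3O⁻ abstracts a β-H while MsO⁻ leaves, and the C–H electrons become the new C=C π bond — all in a single transition state.
All bond changes occur in one transition state; no discrete intermediate is formed.

concerted (no intermediate)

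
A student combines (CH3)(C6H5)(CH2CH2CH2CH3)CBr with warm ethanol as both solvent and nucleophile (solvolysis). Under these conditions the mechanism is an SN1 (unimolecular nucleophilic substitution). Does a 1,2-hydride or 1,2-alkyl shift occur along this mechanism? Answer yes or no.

no

The first-formed carbocation is tertiary.
No single 1,2-shift to an adjacent carbon would produce a more-substituted cation than the one already present, so no rearrangement occurs.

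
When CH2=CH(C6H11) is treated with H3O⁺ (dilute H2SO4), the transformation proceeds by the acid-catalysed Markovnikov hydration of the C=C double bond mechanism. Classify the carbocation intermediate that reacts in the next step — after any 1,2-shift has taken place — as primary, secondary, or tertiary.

Step 1: The π electrons of the C=C bond attack a proton of H3O⁺; Markovnikov addition places the new C–H on the less-substituted alkene carbon, so the positive charge ends up on the more-substituted carbon — a secondary carbocation. H2O is released.
Step 2: Carbocation rearrangement: a 1,2-hydride shift from the adjacent cyclohexyl carbon converts the initially-formed secondary cation into the more stable tertiary cation.
The cation rearranges from secondary to tertiary via a 1,2-hydride shift from the adjacent cyclohexyl carbon; the tertiary cation is what reacts next.

tertiary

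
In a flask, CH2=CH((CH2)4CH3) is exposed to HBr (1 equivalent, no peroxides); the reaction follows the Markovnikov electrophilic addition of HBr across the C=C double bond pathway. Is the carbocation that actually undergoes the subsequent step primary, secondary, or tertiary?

secondary

Step 1: Electrophilic addition begins with the π(C=C) electrons forming a bond to the proton of HBr. Following Markovnikov's rule, the resulting cation is secondary. The H–Br bond breaks heterolytically, releasing Br⁻.
No single 1,2-shift to an adjacent carbon would give a more-substituted cation, so no rearrangement occurs.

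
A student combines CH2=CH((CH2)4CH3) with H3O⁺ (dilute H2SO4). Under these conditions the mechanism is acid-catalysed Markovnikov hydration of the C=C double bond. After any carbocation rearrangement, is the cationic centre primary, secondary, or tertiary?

Step 1: The π electrons of the C=C bond attack a proton of H3O⁺; Markovnikov addition places the new C–H on the less-substituted alkene carbon, so the positive charge ends up on the more-substituted carbon — a secondary carbocation. H2O is released.
No single 1,2-shift to an adjacent carbon would give a more-substituted cation, so no rearrangement occurs.

secondary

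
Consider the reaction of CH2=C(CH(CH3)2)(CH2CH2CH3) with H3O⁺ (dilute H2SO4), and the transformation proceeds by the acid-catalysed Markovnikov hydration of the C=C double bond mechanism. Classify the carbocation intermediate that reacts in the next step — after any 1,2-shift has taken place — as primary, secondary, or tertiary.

tertiary

Step 1: The π electrons of the C=C bond attack a proton of H3O⁺; Markovnikov addition places the new C–H on the less-substituted alkene carbon, so the positive charge ends up on the more-substituted carbon — a tertiary carbocation. H2O is released.
No single 1,2-shift to an adjacent carbon would give a more-substituted cation, so no rearrangement occurs.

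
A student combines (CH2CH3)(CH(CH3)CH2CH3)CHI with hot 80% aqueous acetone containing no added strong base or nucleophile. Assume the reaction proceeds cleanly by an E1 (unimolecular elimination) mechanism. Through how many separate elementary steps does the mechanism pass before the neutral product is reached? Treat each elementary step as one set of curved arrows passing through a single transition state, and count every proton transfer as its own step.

Step 1: Ionisation: the C–I σ-bond cleaves heterolytically; both bonding electrons depart with I⁻, leaving a secondary carbocation at the α-carbon.
Step 2: A hydride (H with its bonding pair) migrates from the adjacent sec-butyl carbon to the cationic centre — a 1,2-hydride shift — upgrading the secondary cation to a tertiary one.
Step 3: Loss of a β-proton to a water molecule of the solvent: the C–H bonding pair collapses toward the cationic carbon to form the C=C π bond, yielding the alkene.
Total: 3 elementary steps.

3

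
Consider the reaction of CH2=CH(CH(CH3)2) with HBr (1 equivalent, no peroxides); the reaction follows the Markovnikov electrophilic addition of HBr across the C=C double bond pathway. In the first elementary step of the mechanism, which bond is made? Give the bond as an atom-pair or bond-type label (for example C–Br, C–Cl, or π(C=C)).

Step 1: The π electrons of the C=C bond attack a proton of HBr; Markovnikov addition places the new C–H on the less-substituted alkene carbon, so the positive charge ends up on the more-substituted carbon — a secondary carbocation. The H–Br bond breaks heterolytically, releasing Br⁻.
The bond formed in this step is the C–H bond.

C–H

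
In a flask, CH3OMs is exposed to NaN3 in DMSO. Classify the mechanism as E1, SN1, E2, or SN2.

SN2

Conditions: a methyl substrate with a strong nucleophile in the polar aprotic solvent DMSO.
These conditions are the textbook signature of the SN2 pathway.
An unhindered substrate with a strong nucleophile in a polar aprotic solvent favours one-step backside displacement.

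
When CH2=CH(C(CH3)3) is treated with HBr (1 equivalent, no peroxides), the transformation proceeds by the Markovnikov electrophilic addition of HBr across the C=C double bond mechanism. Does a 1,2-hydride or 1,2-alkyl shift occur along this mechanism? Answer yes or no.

yes

The first-formed carbocation is secondary.
The adjacent tert-butyl carbon has no hydrogen but bears methyl groups; migration of one methyl with its bonding pair (a 1,2-methyl shift) places the charge on a tertiary centre.
Tertiary is more stable than secondary, so the shift occurs.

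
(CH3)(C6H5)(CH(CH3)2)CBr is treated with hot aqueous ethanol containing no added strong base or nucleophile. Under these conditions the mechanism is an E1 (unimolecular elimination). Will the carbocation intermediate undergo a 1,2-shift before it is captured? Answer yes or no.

The first-formed carbocation is tertiary.
No single 1,2-shift to an adjacent carbon would produce a more-substituted cation than the one already present, so no rearrangement occurs.

no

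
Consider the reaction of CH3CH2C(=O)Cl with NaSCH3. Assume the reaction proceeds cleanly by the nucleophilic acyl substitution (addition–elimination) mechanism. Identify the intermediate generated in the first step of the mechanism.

tetrahedral intermediate

Step 1: Nucleophilic addition of CH3S⁻ to the acyl carbon breaks the π(C=O) bond and yields a tetrahedral, anionic intermediate.
After step 1 the species present is a tetrahedral intermediate.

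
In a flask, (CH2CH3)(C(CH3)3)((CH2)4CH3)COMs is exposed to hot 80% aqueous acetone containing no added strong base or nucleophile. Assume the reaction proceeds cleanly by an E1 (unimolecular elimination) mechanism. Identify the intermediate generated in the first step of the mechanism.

tertiary carbocation

Step 1: Ionisation: the C–O σ-bond cleaves heterolytically; both bonding electrons depart with MsO⁻, leaving a tertiary carbocation at the α-carbon.
After step 1 the species present is a tertiary carbocation.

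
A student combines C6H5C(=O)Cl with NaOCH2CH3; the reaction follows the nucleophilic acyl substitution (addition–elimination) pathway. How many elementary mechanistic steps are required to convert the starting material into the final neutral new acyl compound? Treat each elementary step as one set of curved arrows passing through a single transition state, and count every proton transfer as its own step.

2

Step 1: A lone pair on the O of CH3CH2O⁻ attacks the electrophilic acyl carbon; the π(C=O) electrons move onto oxygen, giving a tetrahedral intermediate.
Step 2: Collapse of the tetrahedral intermediate: the alkoxide oxygen pushes its lone pair back to re-form C=O while Cl⁻ leaves.
Total: 2 elementary steps.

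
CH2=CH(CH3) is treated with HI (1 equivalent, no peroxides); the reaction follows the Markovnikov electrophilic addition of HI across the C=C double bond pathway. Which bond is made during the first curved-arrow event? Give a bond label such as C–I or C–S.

Step 1: Protonation of the alkene by HI: the π bond acts as the nucleophile and picks up H⁺, giving the more stable (Markovnikov) secondary carbocation. The H–I bond breaks heterolytically, releasing I⁻.
The bond formed in this step is the C–H bond.

C–H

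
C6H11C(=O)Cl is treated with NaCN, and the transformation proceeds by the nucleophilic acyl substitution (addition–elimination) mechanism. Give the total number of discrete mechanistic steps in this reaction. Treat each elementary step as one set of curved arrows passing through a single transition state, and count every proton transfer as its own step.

Step 1: Nucleophilic addition of CN⁻ to the acyl carbon breaks the π(C=O) bond and yields a tetrahedral, anionic intermediate.
Step 2: An oxygen lone pair re-forms the C=O π bond as the C–Cl σ-bond breaks; Cl⁻ is expelled.
Total: 2 elementary steps.

2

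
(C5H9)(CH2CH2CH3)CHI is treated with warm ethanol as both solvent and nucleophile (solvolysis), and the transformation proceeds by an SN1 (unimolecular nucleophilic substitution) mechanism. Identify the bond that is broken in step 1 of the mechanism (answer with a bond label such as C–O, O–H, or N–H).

C–I

Step 1: Ionisation: the C–I σ-bond cleaves heterolytically; both bonding electrons depart with I⁻, leaving a secondary carbocation at the α-carbon.
The bond broken in this step is the C–I bond.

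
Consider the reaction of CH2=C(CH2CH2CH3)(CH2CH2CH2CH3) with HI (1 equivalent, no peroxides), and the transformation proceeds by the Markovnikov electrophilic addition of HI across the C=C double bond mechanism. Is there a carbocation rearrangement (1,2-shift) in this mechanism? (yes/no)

no

The first-formed carbocation is tertiary.
No single 1,2-shift to an adjacent carbon would produce a more-substituted cation than the one already present, so no rearrangement occurs.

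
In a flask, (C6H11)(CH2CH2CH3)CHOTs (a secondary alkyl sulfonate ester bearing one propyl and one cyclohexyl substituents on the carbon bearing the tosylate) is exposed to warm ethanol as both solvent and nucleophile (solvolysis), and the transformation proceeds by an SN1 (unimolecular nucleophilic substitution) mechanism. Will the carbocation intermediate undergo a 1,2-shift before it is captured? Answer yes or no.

The first-formed carbocation is secondary.
The adjacent cyclohexyl carbon already bears 2 other carbon substituents and has a hydrogen to migrate; after a 1,2-hydride shift from that carbon the positive charge sits on a tertiary centre.
Tertiary is more stable than secondary, so the shift occurs.

yes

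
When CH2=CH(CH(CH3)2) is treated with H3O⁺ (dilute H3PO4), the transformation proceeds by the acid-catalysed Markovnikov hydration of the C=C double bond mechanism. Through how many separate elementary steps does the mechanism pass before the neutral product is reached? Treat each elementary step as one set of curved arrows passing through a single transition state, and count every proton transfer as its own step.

Step 1: Electrophilic addition begins with the π(C=C) electrons forming a bond to the proton of H3O⁺. Following Markovnikov's rule, the resulting cation is secondary. H2O is released.
Step 2: Carbocation rearrangement: a 1,2-hydride shift from the adjacent isopropyl carbon converts the initially-formed secondary cation into the more stable tertiary cation.
Step 3: Nucleophilic capture of the cation by H2O produces the protonated alcohol (an oxonium ion).
Step 4: Deprotonation of the oxonium ion by a water molecule delivers the neutral alcohol and regenerates the acid catalyst.
Total: 4 elementary steps.

4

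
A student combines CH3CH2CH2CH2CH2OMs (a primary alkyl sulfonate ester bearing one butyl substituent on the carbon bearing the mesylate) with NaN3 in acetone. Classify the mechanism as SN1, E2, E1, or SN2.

Conditions: a primary substrate with a strong nucleophile in the polar aprotic solvent acetone.
These conditions are the textbook signature of the SN2 pathway.
An unhindered substrate with a strong nucleophile in a polar aprotic solvent favours one-step backside displacement.

SN2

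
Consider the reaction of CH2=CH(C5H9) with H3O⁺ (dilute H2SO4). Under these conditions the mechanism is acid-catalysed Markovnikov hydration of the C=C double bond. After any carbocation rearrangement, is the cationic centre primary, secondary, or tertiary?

tertiary

Step 1: Protonation of the alkene by H3O⁺: the π bond acts as the nucleophile and picks up H⁺, giving the more stable (Markovnikov) secondary carbocation. H2O is released.
Step 2: A 1,2-hydride shift from the adjacent cyclopentyl carbon moves the positive charge from the secondary centre to an adjacent carbon, generating a more stable tertiary carbocation.
The cation rearranges from secondary to tertiary via a 1,2-hydride shift from the adjacent cyclopentyl carbon; the tertiary cation is what reacts next.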